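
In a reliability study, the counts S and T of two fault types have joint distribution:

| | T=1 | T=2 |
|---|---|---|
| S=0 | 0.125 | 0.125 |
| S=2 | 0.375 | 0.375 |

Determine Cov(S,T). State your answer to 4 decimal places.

E[S] = 1.5,  E[T] = 1.5
E[ST] = 2.25
Cov(S,T) = E[ST] − E[S]E[T] = 2.25 − (1.5)(1.5) = 0

0.0000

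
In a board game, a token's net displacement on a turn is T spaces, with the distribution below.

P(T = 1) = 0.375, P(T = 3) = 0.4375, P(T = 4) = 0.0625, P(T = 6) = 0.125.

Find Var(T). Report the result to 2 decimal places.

2.59

E[T] = (1)(0.375) + (3)(0.4375) + (4)(0.0625) + (6)(0.125) = 2.6875
E[T²] = (1)²(0.375) + (3)²(0.4375) + (4)²(0.0625) + (6)²(0.125) = 9.8125
Var(T) = E[T²] − (E[T])² = 9.8125 − (2.6875)² = 2.58984375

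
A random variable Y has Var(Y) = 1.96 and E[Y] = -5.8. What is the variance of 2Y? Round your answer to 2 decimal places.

7.84

Var(2Y) = (2)²·Var(Y) = 4·1.96 = 7.84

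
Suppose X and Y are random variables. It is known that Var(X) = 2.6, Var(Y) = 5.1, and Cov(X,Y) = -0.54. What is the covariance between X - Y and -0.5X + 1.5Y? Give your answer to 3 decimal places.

Cov(X - Y, -0.5X + 1.5Y) = (1)(-0.5)Var(X) + (-1)(1.5)Var(Y) + [(1)(1.5) + (-1)(-0.5)]Cov(X,Y)
= -0.5·2.6 + -1.5·5.1 + 2·-0.54 = -10.03

-10.030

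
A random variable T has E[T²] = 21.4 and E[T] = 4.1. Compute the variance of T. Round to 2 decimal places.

Var(T) = 21.4 − (4.1)² = 4.59

4.59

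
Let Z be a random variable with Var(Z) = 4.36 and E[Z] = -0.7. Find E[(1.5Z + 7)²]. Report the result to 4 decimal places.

E[1.5Z + 7] = 1.5·-0.7 + 7 = 5.95
Var(1.5Z + 7) = (1.5)²·4.36 = 9.81
E[(1.5Z + 7)²] = Var((1.5Z + 7)) + (E[(1.5Z + 7)])² = 9.81 + (5.95)² = 45.2125

45.2125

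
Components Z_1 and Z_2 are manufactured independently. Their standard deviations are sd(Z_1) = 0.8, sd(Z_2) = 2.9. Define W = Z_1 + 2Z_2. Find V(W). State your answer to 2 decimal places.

34.28

V(Z_1) = 0.64, V(Z_2) = 8.41
By independence, V(W) = (1)²V(Z_1) + (2)²V(Z_2)
= (1)²·0.64 + (2)²·8.41 = 34.28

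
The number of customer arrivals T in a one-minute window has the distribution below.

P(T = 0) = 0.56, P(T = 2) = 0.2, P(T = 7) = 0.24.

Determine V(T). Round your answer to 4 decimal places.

8.2336

E[T] = (0)(0.56) + (2)(0.2) + (7)(0.24) = 2.08
E[T²] = (0)²(0.56) + (2)²(0.2) + (7)²(0.24) = 12.56
V(T) = E[T²] − (E[T])² = 12.56 − (2.08)² = 8.2336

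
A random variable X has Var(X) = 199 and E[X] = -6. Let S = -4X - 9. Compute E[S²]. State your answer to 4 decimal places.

3409.0000

E[-4X - 9] = -4·-6 − 9 = 15
Var(-4X - 9) = (-4)²·199 = 3184
E[S²] = Var(S) + (E[S])² = 3184 + (15)² = 3409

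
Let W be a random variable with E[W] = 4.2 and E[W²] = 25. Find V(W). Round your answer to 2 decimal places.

V(W) = 25 − (4.2)² = 7.36

7.36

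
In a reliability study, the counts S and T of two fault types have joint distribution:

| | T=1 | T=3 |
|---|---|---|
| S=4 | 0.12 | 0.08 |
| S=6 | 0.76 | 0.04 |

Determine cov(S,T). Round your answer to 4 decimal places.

-0.2240

E[S] = 5.6,  E[T] = 1.24
E[ST] = 6.72
cov(S,T) = E[ST] − E[S]E[T] = 6.72 − (5.6)(1.24) = -0.224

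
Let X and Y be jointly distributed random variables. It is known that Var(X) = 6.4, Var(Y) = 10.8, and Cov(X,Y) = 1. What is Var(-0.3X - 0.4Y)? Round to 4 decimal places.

2.5440

Var(-0.3X - 0.4Y) = (-0.3)²·Var(X) + (-0.4)²·Var(Y) + 2·(-0.3)·(-0.4)·Cov(X,Y)
= 0.09·6.4 + 0.16·10.8 + 0.24·1 = 2.544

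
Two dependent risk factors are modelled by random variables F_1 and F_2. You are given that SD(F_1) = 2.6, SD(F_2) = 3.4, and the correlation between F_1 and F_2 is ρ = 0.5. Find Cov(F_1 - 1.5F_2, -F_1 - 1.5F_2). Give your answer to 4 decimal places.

19.2500

var(F_1) = (2.6)² = 6.76;  var(F_2) = (3.4)² = 11.56
Cov(F_1,F_2) = ρ·SD(F_1)·SD(F_2) = 0.5·2.6·3.4 = 4.42
Cov(F_1 - 1.5F_2, -F_1 - 1.5F_2) = (1)(-1)var(F_1) + (-1.5)(-1.5)var(F_2) + [(1)(-1.5) + (-1.5)(-1)]Cov(F_1,F_2)
= -1·6.76 + 2.25·11.56 + 0·4.42 = 19.25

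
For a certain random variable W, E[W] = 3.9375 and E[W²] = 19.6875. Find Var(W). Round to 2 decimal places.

Var(W) = 19.6875 − (3.9375)² = 4.18359375

4.18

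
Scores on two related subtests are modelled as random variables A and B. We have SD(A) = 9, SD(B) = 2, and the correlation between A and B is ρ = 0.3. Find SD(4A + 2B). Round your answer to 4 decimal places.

Var(A) = (9)² = 81;  Var(B) = (2)² = 4
cov(A,B) = ρ·SD(A)·SD(B) = 0.3·9·2 = 5.4
Var(4A + 2B) = (4)²·Var(A) + (2)²·Var(B) + 2·(4)·(2)·cov(A,B)
= 16·81 + 4·4 + 16·5.4 = 1398.4
SD(4A + 2B) = √1398.4 ≈ 37.3952

37.3952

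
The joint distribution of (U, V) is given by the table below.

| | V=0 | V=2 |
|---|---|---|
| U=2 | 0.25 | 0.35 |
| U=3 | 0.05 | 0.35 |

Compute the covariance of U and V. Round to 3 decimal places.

E[U] = 2.4,  E[V] = 1.4
E[UV] = 3.5
Cov(U,V) = E[UV] − E[U]E[V] = 3.5 − (2.4)(1.4) = 0.14

0.140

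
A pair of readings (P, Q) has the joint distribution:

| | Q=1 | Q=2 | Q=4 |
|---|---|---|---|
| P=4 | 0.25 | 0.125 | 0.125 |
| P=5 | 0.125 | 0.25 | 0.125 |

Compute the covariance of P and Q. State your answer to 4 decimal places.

0.0625

E[P] = 4.5,  E[Q] = 2.125
E[PQ] = 9.625
Cov(P,Q) = E[PQ] − E[P]E[Q] = 9.625 − (4.5)(2.125) = 0.0625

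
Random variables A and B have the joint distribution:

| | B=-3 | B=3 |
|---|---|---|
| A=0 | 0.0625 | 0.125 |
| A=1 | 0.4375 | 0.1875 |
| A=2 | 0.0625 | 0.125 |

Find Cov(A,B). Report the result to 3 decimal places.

E[A] = 1,  E[B] = -0.375
E[AB] = -0.375
Cov(A,B) = E[AB] − E[A]E[B] = -0.375 − (1)(-0.375) = 0

0.000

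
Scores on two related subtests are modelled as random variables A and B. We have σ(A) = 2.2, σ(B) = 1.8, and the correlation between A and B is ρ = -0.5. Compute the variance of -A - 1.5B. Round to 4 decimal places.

6.1900

Var(A) = (2.2)² = 4.84;  Var(B) = (1.8)² = 3.24
Cov(A,B) = ρ·σ(A)·σ(B) = -0.5·2.2·1.8 = -1.98
Var(-A - 1.5B) = (-1)²·Var(A) + (-1.5)²·Var(B) + 2·(-1)·(-1.5)·Cov(A,B)
= 1·4.84 + 2.25·3.24 + 3·-1.98 = 6.19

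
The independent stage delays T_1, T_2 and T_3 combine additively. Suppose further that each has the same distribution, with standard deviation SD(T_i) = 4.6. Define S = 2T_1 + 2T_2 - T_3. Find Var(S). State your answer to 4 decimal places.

Var(T_i) = (4.6)² = 21.16
By independence, Var(S) = (2)²Var(T_1) + (2)²Var(T_2) + (-1)²Var(T_3)
= (2)²·21.16 + (2)²·21.16 + (-1)²·21.16 = 190.44

190.4400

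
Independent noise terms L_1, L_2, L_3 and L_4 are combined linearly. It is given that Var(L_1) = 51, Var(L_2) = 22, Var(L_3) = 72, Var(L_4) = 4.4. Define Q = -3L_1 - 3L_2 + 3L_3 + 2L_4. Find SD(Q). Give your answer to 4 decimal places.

36.3676

By independence, Var(Q) = (-3)²Var(L_1) + (-3)²Var(L_2) + (3)²Var(L_3) + (2)²Var(L_4)
= (-3)²·51 + (-3)²·22 + (3)²·72 + (2)²·4.4 = 1322.6
SD(Q) = √1322.6 ≈ 36.3676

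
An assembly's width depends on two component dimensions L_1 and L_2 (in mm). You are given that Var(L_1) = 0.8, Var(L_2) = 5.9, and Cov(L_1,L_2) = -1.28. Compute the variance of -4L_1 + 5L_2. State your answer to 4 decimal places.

211.5000

Var(-4L_1 + 5L_2) = (-4)²·Var(L_1) + (5)²·Var(L_2) + 2·(-4)·(5)·Cov(L_1,L_2)
= 16·0.8 + 25·5.9 + -40·-1.28 = 211.5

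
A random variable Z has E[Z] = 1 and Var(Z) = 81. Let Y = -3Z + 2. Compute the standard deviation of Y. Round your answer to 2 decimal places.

27.00

Var(-3Z + 2) = (-3)²·81 = 729
SD(Y) = √729 ≈ 27.00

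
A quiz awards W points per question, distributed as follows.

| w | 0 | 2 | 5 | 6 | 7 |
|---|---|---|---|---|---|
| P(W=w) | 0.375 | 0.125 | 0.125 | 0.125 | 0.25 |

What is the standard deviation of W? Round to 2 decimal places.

3.00

E[W] = (0)(0.375) + (2)(0.125) + (5)(0.125) + (6)(0.125) + (7)(0.25) = 3.375
E[W²] = (0)²(0.375) + (2)²(0.125) + (5)²(0.125) + (6)²(0.125) + (7)²(0.25) = 20.375
V(W) = E[W²] − (E[W])² = 20.375 − (3.375)² = 8.984375
sd(W) = √8.984375 ≈ 3.00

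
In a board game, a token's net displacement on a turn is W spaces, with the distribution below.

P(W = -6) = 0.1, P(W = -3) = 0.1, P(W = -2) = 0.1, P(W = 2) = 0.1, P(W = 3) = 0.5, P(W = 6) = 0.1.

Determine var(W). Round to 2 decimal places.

11.96

E[W] = (-6)(0.1) + (-3)(0.1) + (-2)(0.1) + (2)(0.1) + (3)(0.5) + (6)(0.1) = 1.2
E[W²] = (-6)²(0.1) + (-3)²(0.1) + (-2)²(0.1) + (2)²(0.1) + (3)²(0.5) + (6)²(0.1) = 13.4
var(W) = E[W²] − (E[W])² = 13.4 − (1.2)² = 11.96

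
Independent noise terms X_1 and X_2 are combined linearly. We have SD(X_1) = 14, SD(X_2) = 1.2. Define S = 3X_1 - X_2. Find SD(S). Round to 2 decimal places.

Var(X_1) = 196, Var(X_2) = 1.44
By independence, Var(S) = (3)²Var(X_1) + (-1)²Var(X_2)
= (3)²·196 + (-1)²·1.44 = 1765.44
SD(S) = √1765.44 ≈ 42.02

42.02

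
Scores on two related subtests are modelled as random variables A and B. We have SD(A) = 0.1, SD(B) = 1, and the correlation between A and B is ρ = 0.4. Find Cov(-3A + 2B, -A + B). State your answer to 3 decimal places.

1.830

V(A) = (0.1)² = 0.01;  V(B) = (1)² = 1
Cov(A,B) = ρ·SD(A)·SD(B) = 0.4·0.1·1 = 0.04
Cov(-3A + 2B, -A + B) = (-3)(-1)V(A) + (2)(1)V(B) + [(-3)(1) + (2)(-1)]Cov(A,B)
= 3·0.01 + 2·1 + -5·0.04 = 1.83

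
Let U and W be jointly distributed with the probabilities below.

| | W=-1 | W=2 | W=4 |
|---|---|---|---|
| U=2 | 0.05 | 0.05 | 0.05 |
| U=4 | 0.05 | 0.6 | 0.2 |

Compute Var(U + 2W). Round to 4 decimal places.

E[U] = 3.7,  E[W] = 2.2,  E[UW] = 8.3
Var(U) = 14.2 − (3.7)² = 0.51;  Var(W) = 6.7 − (2.2)² = 1.86
cov(U,W) = 8.3 − (3.7)(2.2) = 0.16
Var(U + 2W) = (1)²·0.51 + (2)²·1.86 + 2·(1)·(2)·0.16 = 8.59

8.5900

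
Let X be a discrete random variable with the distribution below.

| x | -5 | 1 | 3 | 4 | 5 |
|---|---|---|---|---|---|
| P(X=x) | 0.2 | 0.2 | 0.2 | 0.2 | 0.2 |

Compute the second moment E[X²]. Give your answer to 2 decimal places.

E[X²] = (-5)²(0.2) + (1)²(0.2) + (3)²(0.2) + (4)²(0.2) + (5)²(0.2) = 15.2

15.20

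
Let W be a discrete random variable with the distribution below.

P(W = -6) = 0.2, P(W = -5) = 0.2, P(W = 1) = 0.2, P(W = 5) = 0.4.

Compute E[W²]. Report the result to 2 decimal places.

22.40

E[W²] = (-6)²(0.2) + (-5)²(0.2) + (1)²(0.2) + (5)²(0.4) = 22.4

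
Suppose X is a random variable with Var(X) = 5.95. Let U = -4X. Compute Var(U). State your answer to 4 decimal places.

95.2000

Var(-4X) = (-4)²·Var(X) = 16·5.95 = 95.2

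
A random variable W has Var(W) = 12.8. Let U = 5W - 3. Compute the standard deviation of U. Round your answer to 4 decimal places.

Var(5W - 3) = (5)²·12.8 = 320
σ(U) = √320 ≈ 17.8885

17.8885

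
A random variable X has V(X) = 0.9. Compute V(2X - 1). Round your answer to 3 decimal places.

V(2X - 1) = (2)²·V(X) = 4·0.9 = 3.6

3.600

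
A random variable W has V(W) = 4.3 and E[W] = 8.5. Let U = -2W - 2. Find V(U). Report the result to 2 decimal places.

17.20

V(-2W - 2) = (-2)²·V(W) = 4·4.3 = 17.2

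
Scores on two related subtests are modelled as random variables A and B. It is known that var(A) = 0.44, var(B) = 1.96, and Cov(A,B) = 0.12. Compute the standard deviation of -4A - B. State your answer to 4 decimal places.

3.1559

var(-4A - B) = (-4)²·var(A) + (-1)²·var(B) + 2·(-4)·(-1)·Cov(A,B)
= 16·0.44 + 1·1.96 + 8·0.12 = 9.96
SD(-4A - B) = √9.96 ≈ 3.1559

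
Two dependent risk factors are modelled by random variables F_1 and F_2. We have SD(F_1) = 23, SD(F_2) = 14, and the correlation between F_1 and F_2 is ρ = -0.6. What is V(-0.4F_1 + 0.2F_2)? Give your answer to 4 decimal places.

V(F_1) = (23)² = 529;  V(F_2) = (14)² = 196
Cov(F_1,F_2) = ρ·SD(F_1)·SD(F_2) = -0.6·23·14 = -193.2
V(-0.4F_1 + 0.2F_2) = (-0.4)²·V(F_1) + (0.2)²·V(F_2) + 2·(-0.4)·(0.2)·Cov(F_1,F_2)
= 0.16·529 + 0.04·196 + -0.16·-193.2 = 123.392

123.3920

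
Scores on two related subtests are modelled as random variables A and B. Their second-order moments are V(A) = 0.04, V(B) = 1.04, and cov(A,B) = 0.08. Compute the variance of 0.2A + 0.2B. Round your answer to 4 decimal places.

V(0.2A + 0.2B) = (0.2)²·V(A) + (0.2)²·V(B) + 2·(0.2)·(0.2)·cov(A,B)
= 0.04·0.04 + 0.04·1.04 + 0.08·0.08 = 0.0496

0.0496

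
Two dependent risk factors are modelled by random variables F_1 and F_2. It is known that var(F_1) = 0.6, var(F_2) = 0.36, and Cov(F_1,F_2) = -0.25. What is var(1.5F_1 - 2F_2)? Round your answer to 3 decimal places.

4.290

var(1.5F_1 - 2F_2) = (1.5)²·var(F_1) + (-2)²·var(F_2) + 2·(1.5)·(-2)·Cov(F_1,F_2)
= 2.25·0.6 + 4·0.36 + -6·-0.25 = 4.29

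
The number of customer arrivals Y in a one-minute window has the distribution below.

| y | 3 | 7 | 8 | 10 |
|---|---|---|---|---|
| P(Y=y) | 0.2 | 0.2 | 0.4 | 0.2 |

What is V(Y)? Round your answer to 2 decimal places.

5.36

E[Y] = (3)(0.2) + (7)(0.2) + (8)(0.4) + (10)(0.2) = 7.2
E[Y²] = (3)²(0.2) + (7)²(0.2) + (8)²(0.4) + (10)²(0.2) = 57.2
V(Y) = E[Y²] − (E[Y])² = 57.2 − (7.2)² = 5.36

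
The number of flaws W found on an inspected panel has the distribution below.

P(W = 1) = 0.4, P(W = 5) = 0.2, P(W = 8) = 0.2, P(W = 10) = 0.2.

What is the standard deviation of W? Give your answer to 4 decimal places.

E[W] = (1)(0.4) + (5)(0.2) + (8)(0.2) + (10)(0.2) = 5
E[W²] = (1)²(0.4) + (5)²(0.2) + (8)²(0.2) + (10)²(0.2) = 38.2
Var(W) = E[W²] − (E[W])² = 38.2 − (5)² = 13.2
sd(W) = √13.2 ≈ 3.6332

3.6332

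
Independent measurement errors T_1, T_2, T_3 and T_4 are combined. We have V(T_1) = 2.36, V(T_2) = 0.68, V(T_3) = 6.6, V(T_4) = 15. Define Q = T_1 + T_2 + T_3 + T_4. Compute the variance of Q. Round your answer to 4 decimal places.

By independence, V(Q) = (1)²V(T_1) + (1)²V(T_2) + (1)²V(T_3) + (1)²V(T_4)
= (1)²·2.36 + (1)²·0.68 + (1)²·6.6 + (1)²·15 = 24.64

24.6400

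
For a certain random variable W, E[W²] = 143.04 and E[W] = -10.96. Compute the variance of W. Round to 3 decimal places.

22.918

V(W) = 143.04 − (-10.96)² = 22.9184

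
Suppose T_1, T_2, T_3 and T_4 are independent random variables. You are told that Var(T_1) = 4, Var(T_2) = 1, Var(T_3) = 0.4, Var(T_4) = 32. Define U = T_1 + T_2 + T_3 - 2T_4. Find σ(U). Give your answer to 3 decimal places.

11.550

By independence, Var(U) = (1)²Var(T_1) + (1)²Var(T_2) + (1)²Var(T_3) + (-2)²Var(T_4)
= (1)²·4 + (1)²·1 + (1)²·0.4 + (-2)²·32 = 133.4
σ(U) = √133.4 ≈ 11.550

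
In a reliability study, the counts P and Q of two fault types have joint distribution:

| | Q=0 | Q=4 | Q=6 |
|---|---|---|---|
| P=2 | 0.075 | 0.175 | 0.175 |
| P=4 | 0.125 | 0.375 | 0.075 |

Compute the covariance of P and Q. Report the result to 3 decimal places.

-0.355

E[P] = 3.15,  E[Q] = 3.7
E[PQ] = 11.3
Cov(P,Q) = E[PQ] − E[P]E[Q] = 11.3 − (3.15)(3.7) = -0.355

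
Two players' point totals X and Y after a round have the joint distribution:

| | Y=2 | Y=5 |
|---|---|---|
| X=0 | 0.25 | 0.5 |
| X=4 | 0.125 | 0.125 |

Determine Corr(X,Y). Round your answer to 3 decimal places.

E[X] = 1,  E[Y] = 3.875
E[XY] = 3.5
Cov(X,Y) = E[XY] − E[X]E[Y] = 3.5 − (1)(3.875) = -0.375
var(X) = 3,  var(Y) = 2.109375
ρ = -0.375 / √(3·2.109375) ≈ -0.149

-0.149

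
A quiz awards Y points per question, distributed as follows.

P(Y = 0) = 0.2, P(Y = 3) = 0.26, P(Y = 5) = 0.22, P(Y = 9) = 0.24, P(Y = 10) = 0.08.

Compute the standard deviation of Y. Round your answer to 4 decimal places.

3.4430

E[Y] = (0)(0.2) + (3)(0.26) + (5)(0.22) + (9)(0.24) + (10)(0.08) = 4.84
E[Y²] = (0)²(0.2) + (3)²(0.26) + (5)²(0.22) + (9)²(0.24) + (10)²(0.08) = 35.28
Var(Y) = E[Y²] − (E[Y])² = 35.28 − (4.84)² = 11.8544
sd(Y) = √11.8544 ≈ 3.4430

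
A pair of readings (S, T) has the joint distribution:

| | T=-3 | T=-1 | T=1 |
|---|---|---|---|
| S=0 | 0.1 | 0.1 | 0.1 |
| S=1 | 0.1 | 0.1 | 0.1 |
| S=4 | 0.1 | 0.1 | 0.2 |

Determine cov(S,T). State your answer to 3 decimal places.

0.420

E[S] = 1.9,  E[T] = -0.8
E[ST] = -1.1
cov(S,T) = E[ST] − E[S]E[T] = -1.1 − (1.9)(-0.8) = 0.42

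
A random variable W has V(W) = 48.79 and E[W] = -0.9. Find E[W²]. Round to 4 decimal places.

49.6000

E[W²] = V(W) + (E[W])² = 48.79 + (-0.9)² = 49.6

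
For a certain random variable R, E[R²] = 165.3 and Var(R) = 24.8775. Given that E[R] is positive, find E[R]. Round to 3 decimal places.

11.850

(E[R])² = E[R²] − Var(R) = 165.3 − 24.8775 = 140.4225
E[R] = √140.4225 = 11.85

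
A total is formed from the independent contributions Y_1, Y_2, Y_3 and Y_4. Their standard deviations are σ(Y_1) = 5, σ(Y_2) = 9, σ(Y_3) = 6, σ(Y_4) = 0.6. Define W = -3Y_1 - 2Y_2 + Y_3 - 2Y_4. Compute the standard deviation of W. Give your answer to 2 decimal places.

24.22

Var(Y_1) = 25, Var(Y_2) = 81, Var(Y_3) = 36, Var(Y_4) = 0.36
By independence, Var(W) = (-3)²Var(Y_1) + (-2)²Var(Y_2) + (1)²Var(Y_3) + (-2)²Var(Y_4)
= (-3)²·25 + (-2)²·81 + (1)²·36 + (-2)²·0.36 = 586.44
σ(W) = √586.44 ≈ 24.22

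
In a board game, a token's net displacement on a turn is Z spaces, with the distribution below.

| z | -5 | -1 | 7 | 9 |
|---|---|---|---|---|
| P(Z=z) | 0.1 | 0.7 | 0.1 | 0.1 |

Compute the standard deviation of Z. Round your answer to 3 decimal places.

4.005

E[Z] = (-5)(0.1) + (-1)(0.7) + (7)(0.1) + (9)(0.1) = 0.4
E[Z²] = (-5)²(0.1) + (-1)²(0.7) + (7)²(0.1) + (9)²(0.1) = 16.2
Var(Z) = E[Z²] − (E[Z])² = 16.2 − (0.4)² = 16.04
sd(Z) = √16.04 ≈ 4.005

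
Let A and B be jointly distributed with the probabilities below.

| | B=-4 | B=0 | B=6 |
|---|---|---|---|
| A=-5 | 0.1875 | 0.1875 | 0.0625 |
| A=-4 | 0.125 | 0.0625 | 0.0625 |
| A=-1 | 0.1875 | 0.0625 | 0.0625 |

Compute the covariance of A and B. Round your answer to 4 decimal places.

-0.3125

E[A] = -3.5,  E[B] = -0.875
E[AB] = 2.75
Cov(A,B) = E[AB] − E[A]E[B] = 2.75 − (-3.5)(-0.875) = -0.3125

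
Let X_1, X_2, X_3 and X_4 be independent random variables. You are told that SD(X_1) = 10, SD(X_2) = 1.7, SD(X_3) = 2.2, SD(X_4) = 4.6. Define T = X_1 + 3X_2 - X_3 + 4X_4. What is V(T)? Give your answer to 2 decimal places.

V(X_1) = 100, V(X_2) = 2.89, V(X_3) = 4.84, V(X_4) = 21.16
By independence, V(T) = (1)²V(X_1) + (3)²V(X_2) + (-1)²V(X_3) + (4)²V(X_4)
= (1)²·100 + (3)²·2.89 + (-1)²·4.84 + (4)²·21.16 = 469.41

469.41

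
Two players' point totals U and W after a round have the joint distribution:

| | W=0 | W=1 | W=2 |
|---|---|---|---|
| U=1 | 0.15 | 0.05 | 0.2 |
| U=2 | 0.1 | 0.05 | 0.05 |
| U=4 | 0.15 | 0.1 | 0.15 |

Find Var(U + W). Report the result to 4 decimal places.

E[U] = 2.4,  E[W] = 1,  E[UW] = 2.35
Var(U) = 7.6 − (2.4)² = 1.84;  Var(W) = 1.8 − (1)² = 0.8
cov(U,W) = 2.35 − (2.4)(1) = -0.05
Var(U + W) = (1)²·1.84 + (1)²·0.8 + 2·(1)·(1)·-0.05 = 2.54

2.5400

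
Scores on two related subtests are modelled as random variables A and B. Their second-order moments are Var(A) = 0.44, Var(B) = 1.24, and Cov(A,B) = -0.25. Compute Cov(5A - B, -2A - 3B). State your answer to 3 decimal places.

Cov(5A - B, -2A - 3B) = (5)(-2)Var(A) + (-1)(-3)Var(B) + [(5)(-3) + (-1)(-2)]Cov(A,B)
= -10·0.44 + 3·1.24 + -13·-0.25 = 2.57

2.570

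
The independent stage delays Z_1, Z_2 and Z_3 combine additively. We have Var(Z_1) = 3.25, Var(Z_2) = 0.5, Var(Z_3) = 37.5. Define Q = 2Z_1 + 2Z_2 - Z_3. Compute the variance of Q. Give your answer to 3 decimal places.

By independence, Var(Q) = (2)²Var(Z_1) + (2)²Var(Z_2) + (-1)²Var(Z_3)
= (2)²·3.25 + (2)²·0.5 + (-1)²·37.5 = 52.5

52.500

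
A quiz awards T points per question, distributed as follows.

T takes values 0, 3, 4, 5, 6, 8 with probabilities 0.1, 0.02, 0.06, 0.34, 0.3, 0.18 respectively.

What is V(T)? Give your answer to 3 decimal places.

4.502

E[T] = (0)(0.1) + (3)(0.02) + (4)(0.06) + (5)(0.34) + (6)(0.3) + (8)(0.18) = 5.24
E[T²] = (0)²(0.1) + (3)²(0.02) + (4)²(0.06) + (5)²(0.34) + (6)²(0.3) + (8)²(0.18) = 31.96
V(T) = E[T²] − (E[T])² = 31.96 − (5.24)² = 4.5024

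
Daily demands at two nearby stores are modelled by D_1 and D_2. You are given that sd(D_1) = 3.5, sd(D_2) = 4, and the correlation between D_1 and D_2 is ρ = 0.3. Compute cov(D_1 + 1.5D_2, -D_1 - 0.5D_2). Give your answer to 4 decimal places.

V(D_1) = (3.5)² = 12.25;  V(D_2) = (4)² = 16
cov(D_1,D_2) = ρ·sd(D_1)·sd(D_2) = 0.3·3.5·4 = 4.2
cov(D_1 + 1.5D_2, -D_1 - 0.5D_2) = (1)(-1)V(D_1) + (1.5)(-0.5)V(D_2) + [(1)(-0.5) + (1.5)(-1)]cov(D_1,D_2)
= -1·12.25 + -0.75·16 + -2·4.2 = -32.65

-32.6500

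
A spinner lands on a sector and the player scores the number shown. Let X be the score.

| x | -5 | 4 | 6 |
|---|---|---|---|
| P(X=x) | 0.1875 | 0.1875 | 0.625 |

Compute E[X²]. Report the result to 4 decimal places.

30.1875

E[X²] = (-5)²(0.1875) + (4)²(0.1875) + (6)²(0.625) = 30.1875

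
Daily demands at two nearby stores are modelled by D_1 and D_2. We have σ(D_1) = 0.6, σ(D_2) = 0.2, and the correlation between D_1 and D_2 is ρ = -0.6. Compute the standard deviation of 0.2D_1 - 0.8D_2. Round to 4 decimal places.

0.2511

V(D_1) = (0.6)² = 0.36;  V(D_2) = (0.2)² = 0.04
cov(D_1,D_2) = ρ·σ(D_1)·σ(D_2) = -0.6·0.6·0.2 = -0.072
V(0.2D_1 - 0.8D_2) = (0.2)²·V(D_1) + (-0.8)²·V(D_2) + 2·(0.2)·(-0.8)·cov(D_1,D_2)
= 0.04·0.36 + 0.64·0.04 + -0.32·-0.072 = 0.06304
σ(0.2D_1 - 0.8D_2) = √0.06304 ≈ 0.2511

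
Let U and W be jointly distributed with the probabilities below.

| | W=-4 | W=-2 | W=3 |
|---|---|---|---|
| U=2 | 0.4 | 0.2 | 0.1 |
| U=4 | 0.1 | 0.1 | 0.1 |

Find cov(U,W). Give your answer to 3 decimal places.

E[U] = 2.6,  E[W] = -2
E[UW] = -4.6
cov(U,W) = E[UW] − E[U]E[W] = -4.6 − (2.6)(-2) = 0.6

0.600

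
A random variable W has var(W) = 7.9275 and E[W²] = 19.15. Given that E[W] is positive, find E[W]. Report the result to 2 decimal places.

3.35

(E[W])² = E[W²] − var(W) = 19.15 − 7.9275 = 11.2225
E[W] = √11.2225 = 3.35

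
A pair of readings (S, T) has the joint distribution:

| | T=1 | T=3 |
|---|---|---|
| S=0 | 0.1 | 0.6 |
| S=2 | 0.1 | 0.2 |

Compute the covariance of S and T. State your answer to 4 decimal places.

E[S] = 0.6,  E[T] = 2.6
E[ST] = 1.4
cov(S,T) = E[ST] − E[S]E[T] = 1.4 − (0.6)(2.6) = -0.16

-0.1600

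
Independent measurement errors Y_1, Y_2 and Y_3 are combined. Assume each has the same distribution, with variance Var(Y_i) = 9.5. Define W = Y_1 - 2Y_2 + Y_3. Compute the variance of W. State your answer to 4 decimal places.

57.0000

By independence, Var(W) = (1)²Var(Y_1) + (-2)²Var(Y_2) + (1)²Var(Y_3)
= (1)²·9.5 + (-2)²·9.5 + (1)²·9.5 = 57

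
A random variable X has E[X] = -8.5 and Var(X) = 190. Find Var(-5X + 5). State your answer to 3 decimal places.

4750.000

Var(-5X + 5) = (-5)²·Var(X) = 25·190 = 4750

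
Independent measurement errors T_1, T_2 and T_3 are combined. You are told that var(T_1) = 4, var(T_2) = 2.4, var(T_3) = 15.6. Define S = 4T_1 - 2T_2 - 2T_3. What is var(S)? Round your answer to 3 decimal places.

136.000

By independence, var(S) = (4)²var(T_1) + (-2)²var(T_2) + (-2)²var(T_3)
= (4)²·4 + (-2)²·2.4 + (-2)²·15.6 = 136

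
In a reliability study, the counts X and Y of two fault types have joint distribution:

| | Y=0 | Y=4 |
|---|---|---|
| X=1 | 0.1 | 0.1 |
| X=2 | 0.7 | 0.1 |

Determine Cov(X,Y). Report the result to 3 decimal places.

-0.240

E[X] = 1.8,  E[Y] = 0.8
E[XY] = 1.2
Cov(X,Y) = E[XY] − E[X]E[Y] = 1.2 − (1.8)(0.8) = -0.24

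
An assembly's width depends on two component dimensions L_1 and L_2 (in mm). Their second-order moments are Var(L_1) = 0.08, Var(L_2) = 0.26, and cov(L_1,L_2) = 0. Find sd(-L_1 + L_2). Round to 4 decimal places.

0.5831

Var(-L_1 + L_2) = (-1)²·Var(L_1) + (1)²·Var(L_2) + 2·(-1)·(1)·cov(L_1,L_2)
= 1·0.08 + 1·0.26 + -2·0 = 0.34
sd(-L_1 + L_2) = √0.34 ≈ 0.5831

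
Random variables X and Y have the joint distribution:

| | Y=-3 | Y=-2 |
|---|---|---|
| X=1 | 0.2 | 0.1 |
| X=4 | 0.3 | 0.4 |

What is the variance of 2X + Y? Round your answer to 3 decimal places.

8.410

E[X] = 3.1,  E[Y] = -2.5,  E[XY] = -7.6
var(X) = 11.5 − (3.1)² = 1.89;  var(Y) = 6.5 − (-2.5)² = 0.25
Cov(X,Y) = -7.6 − (3.1)(-2.5) = 0.15
var(2X + Y) = (2)²·1.89 + (1)²·0.25 + 2·(2)·(1)·0.15 = 8.41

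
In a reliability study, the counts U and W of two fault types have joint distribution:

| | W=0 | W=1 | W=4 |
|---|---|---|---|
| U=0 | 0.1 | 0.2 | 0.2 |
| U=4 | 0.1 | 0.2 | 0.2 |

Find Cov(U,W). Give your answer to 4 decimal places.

E[U] = 2,  E[W] = 2
E[UW] = 4
Cov(U,W) = E[UW] − E[U]E[W] = 4 − (2)(2) = 0

0.0000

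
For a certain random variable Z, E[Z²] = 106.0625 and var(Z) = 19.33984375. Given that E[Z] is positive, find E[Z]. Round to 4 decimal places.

(E[Z])² = E[Z²] − var(Z) = 106.0625 − 19.33984375 = 86.72265625
E[Z] = √86.72265625 = 9.3125

9.3125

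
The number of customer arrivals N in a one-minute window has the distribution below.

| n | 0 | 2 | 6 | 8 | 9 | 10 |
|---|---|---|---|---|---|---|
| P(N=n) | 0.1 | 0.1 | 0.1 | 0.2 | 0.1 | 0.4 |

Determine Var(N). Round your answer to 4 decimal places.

11.6100

E[N] = (0)(0.1) + (2)(0.1) + (6)(0.1) + (8)(0.2) + (9)(0.1) + (10)(0.4) = 7.3
E[N²] = (0)²(0.1) + (2)²(0.1) + (6)²(0.1) + (8)²(0.2) + (9)²(0.1) + (10)²(0.4) = 64.9
Var(N) = E[N²] − (E[N])² = 64.9 − (7.3)² = 11.61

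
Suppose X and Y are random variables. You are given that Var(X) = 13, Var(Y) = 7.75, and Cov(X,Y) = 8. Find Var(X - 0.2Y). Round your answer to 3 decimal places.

10.110

Var(X - 0.2Y) = (1)²·Var(X) + (-0.2)²·Var(Y) + 2·(1)·(-0.2)·Cov(X,Y)
= 1·13 + 0.04·7.75 + -0.4·8 = 10.11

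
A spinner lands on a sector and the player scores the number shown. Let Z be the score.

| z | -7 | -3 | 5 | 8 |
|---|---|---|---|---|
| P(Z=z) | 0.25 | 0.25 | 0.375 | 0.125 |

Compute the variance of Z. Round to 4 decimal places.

31.7344

E[Z] = (-7)(0.25) + (-3)(0.25) + (5)(0.375) + (8)(0.125) = 0.375
E[Z²] = (-7)²(0.25) + (-3)²(0.25) + (5)²(0.375) + (8)²(0.125) = 31.875
Var(Z) = E[Z²] − (E[Z])² = 31.875 − (0.375)² = 31.734375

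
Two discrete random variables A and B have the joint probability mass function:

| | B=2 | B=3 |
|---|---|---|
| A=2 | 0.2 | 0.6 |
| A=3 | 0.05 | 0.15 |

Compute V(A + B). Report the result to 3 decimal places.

E[A] = 2.2,  E[B] = 2.75,  E[AB] = 6.05
V(A) = 5 − (2.2)² = 0.16;  V(B) = 7.75 − (2.75)² = 0.1875
Cov(A,B) = 6.05 − (2.2)(2.75) = 0
V(A + B) = (1)²·0.16 + (1)²·0.1875 + 2·(1)·(1)·0 = 0.3475

0.348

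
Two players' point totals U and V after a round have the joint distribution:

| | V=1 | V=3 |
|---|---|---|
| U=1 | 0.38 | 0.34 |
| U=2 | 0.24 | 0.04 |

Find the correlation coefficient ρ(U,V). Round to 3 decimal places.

E[U] = 1.28,  E[V] = 1.76
E[UV] = 2.12
cov(U,V) = E[UV] − E[U]E[V] = 2.12 − (1.28)(1.76) = -0.1328
Var(U) = 0.2016,  Var(V) = 0.9424
ρ = -0.1328 / √(0.2016·0.9424) ≈ -0.305

-0.305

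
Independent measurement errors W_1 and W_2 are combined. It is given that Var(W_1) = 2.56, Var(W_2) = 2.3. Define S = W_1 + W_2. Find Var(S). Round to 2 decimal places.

By independence, Var(S) = (1)²Var(W_1) + (1)²Var(W_2)
= (1)²·2.56 + (1)²·2.3 = 4.86

4.86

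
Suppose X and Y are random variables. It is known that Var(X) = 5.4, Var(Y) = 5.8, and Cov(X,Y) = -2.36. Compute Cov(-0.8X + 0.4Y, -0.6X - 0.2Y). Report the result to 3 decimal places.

2.317

Cov(-0.8X + 0.4Y, -0.6X - 0.2Y) = (-0.8)(-0.6)Var(X) + (0.4)(-0.2)Var(Y) + [(-0.8)(-0.2) + (0.4)(-0.6)]Cov(X,Y)
= 0.48·5.4 + -0.08·5.8 + -0.08·-2.36 = 2.3168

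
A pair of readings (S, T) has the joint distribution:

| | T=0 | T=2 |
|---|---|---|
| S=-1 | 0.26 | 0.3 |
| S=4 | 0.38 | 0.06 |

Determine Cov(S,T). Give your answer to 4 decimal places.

-0.9840

E[S] = 1.2,  E[T] = 0.72
E[ST] = -0.12
Cov(S,T) = E[ST] − E[S]E[T] = -0.12 − (1.2)(0.72) = -0.984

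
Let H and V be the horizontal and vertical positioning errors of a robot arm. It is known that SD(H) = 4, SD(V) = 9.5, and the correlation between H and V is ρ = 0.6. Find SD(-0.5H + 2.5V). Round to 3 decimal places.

Var(H) = (4)² = 16;  Var(V) = (9.5)² = 90.25
cov(H,V) = ρ·SD(H)·SD(V) = 0.6·4·9.5 = 22.8
Var(-0.5H + 2.5V) = (-0.5)²·Var(H) + (2.5)²·Var(V) + 2·(-0.5)·(2.5)·cov(H,V)
= 0.25·16 + 6.25·90.25 + -2.5·22.8 = 511.0625
SD(-0.5H + 2.5V) = √511.0625 ≈ 22.607

22.607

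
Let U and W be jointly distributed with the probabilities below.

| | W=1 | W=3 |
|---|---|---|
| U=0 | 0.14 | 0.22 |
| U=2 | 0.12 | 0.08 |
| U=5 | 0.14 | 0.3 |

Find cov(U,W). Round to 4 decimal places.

E[U] = 2.6,  E[W] = 2.2
E[UW] = 5.92
cov(U,W) = E[UW] − E[U]E[W] = 5.92 − (2.6)(2.2) = 0.2

0.2000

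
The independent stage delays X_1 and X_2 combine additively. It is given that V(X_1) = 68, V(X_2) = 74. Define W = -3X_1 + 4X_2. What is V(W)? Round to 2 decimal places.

1796.00

By independence, V(W) = (-3)²V(X_1) + (4)²V(X_2)
= (-3)²·68 + (4)²·74 = 1796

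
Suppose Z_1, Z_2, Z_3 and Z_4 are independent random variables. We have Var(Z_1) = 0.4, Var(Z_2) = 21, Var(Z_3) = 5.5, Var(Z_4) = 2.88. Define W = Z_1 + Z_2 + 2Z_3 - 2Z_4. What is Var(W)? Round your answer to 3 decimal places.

54.920

By independence, Var(W) = (1)²Var(Z_1) + (1)²Var(Z_2) + (2)²Var(Z_3) + (-2)²Var(Z_4)
= (1)²·0.4 + (1)²·21 + (2)²·5.5 + (-2)²·2.88 = 54.92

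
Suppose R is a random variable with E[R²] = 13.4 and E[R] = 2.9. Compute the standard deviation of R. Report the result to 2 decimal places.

Var(R) = 13.4 − (2.9)² = 4.99
SD(R) = √4.99 ≈ 2.23

2.23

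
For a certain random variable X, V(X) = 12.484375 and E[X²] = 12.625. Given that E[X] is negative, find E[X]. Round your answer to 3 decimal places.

-0.375

(E[X])² = E[X²] − V(X) = 12.625 − 12.484375 = 0.140625
E[X] = −√0.140625 = -0.375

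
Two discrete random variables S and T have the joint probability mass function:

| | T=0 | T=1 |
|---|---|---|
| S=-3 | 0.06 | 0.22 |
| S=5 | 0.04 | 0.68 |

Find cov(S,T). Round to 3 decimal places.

E[S] = 2.76,  E[T] = 0.9
E[ST] = 2.74
cov(S,T) = E[ST] − E[S]E[T] = 2.74 − (2.76)(0.9) = 0.256

0.256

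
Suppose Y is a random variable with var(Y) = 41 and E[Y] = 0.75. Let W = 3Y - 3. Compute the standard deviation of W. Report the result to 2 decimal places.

19.21

var(3Y - 3) = (3)²·41 = 369
sd(W) = √369 ≈ 19.21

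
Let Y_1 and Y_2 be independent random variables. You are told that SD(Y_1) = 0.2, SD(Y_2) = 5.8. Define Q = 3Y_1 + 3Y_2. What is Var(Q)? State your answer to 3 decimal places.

Var(Y_1) = 0.04, Var(Y_2) = 33.64
By independence, Var(Q) = (3)²Var(Y_1) + (3)²Var(Y_2)
= (3)²·0.04 + (3)²·33.64 = 303.12

303.120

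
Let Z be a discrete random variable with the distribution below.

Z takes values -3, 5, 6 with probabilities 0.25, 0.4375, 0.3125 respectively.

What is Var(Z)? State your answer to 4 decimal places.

13.4648

E[Z] = (-3)(0.25) + (5)(0.4375) + (6)(0.3125) = 3.3125
E[Z²] = (-3)²(0.25) + (5)²(0.4375) + (6)²(0.3125) = 24.4375
Var(Z) = E[Z²] − (E[Z])² = 24.4375 − (3.3125)² = 13.46484375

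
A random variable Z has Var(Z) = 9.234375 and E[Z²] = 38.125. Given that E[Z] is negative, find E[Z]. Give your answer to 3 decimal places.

-5.375

(E[Z])² = E[Z²] − Var(Z) = 38.125 − 9.234375 = 28.890625
E[Z] = −√28.890625 = -5.375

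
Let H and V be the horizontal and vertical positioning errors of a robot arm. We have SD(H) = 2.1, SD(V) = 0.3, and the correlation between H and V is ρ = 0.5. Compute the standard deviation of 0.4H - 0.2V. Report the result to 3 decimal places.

0.812

var(H) = (2.1)² = 4.41;  var(V) = (0.3)² = 0.09
Cov(H,V) = ρ·SD(H)·SD(V) = 0.5·2.1·0.3 = 0.315
var(0.4H - 0.2V) = (0.4)²·var(H) + (-0.2)²·var(V) + 2·(0.4)·(-0.2)·Cov(H,V)
= 0.16·4.41 + 0.04·0.09 + -0.16·0.315 = 0.6588
SD(0.4H - 0.2V) = √0.6588 ≈ 0.812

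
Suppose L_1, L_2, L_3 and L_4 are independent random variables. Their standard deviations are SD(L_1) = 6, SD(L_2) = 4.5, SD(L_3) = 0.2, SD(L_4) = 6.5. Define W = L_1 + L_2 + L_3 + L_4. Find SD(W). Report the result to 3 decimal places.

9.927

Var(L_1) = 36, Var(L_2) = 20.25, Var(L_3) = 0.04, Var(L_4) = 42.25
By independence, Var(W) = (1)²Var(L_1) + (1)²Var(L_2) + (1)²Var(L_3) + (1)²Var(L_4)
= (1)²·36 + (1)²·20.25 + (1)²·0.04 + (1)²·42.25 = 98.54
SD(W) = √98.54 ≈ 9.927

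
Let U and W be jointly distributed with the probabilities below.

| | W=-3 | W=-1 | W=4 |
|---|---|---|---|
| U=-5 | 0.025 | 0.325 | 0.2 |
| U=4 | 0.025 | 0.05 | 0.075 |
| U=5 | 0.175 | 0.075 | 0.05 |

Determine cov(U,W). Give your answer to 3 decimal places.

E[U] = -0.65,  E[W] = 0.175
E[UW] = -3.3
cov(U,W) = E[UW] − E[U]E[W] = -3.3 − (-0.65)(0.175) = -3.18625

-3.186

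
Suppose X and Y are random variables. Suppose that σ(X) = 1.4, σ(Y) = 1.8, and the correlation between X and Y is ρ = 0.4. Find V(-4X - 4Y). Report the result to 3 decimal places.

115.456

V(X) = (1.4)² = 1.96;  V(Y) = (1.8)² = 3.24
Cov(X,Y) = ρ·σ(X)·σ(Y) = 0.4·1.4·1.8 = 1.008
V(-4X - 4Y) = (-4)²·V(X) + (-4)²·V(Y) + 2·(-4)·(-4)·Cov(X,Y)
= 16·1.96 + 16·3.24 + 32·1.008 = 115.456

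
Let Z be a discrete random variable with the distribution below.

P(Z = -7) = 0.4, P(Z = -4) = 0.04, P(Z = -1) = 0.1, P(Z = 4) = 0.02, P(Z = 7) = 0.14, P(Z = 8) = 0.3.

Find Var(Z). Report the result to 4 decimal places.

46.5600

E[Z] = (-7)(0.4) + (-4)(0.04) + (-1)(0.1) + (4)(0.02) + (7)(0.14) + (8)(0.3) = 0.4
E[Z²] = (-7)²(0.4) + (-4)²(0.04) + (-1)²(0.1) + (4)²(0.02) + (7)²(0.14) + (8)²(0.3) = 46.72
Var(Z) = E[Z²] − (E[Z])² = 46.72 − (0.4)² = 46.56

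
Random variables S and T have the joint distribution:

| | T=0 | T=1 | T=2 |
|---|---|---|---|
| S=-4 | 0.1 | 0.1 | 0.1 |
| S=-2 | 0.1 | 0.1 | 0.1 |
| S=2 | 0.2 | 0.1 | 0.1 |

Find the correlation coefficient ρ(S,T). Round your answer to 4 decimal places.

E[S] = -1,  E[T] = 0.9
E[ST] = -1.2
Cov(S,T) = E[ST] − E[S]E[T] = -1.2 − (-1)(0.9) = -0.3
Var(S) = 6.6,  Var(T) = 0.69
ρ = -0.3 / √(6.6·0.69) ≈ -0.1406

-0.1406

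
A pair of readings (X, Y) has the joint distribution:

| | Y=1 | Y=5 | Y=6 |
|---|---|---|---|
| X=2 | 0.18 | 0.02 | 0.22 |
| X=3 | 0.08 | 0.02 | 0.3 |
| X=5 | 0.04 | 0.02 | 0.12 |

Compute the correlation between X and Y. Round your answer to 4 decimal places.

0.1601

E[X] = 2.94,  E[Y] = 4.44
E[XY] = 13.44
Cov(X,Y) = E[XY] − E[X]E[Y] = 13.44 − (2.94)(4.44) = 0.3864
var(X) = 1.1364,  var(Y) = 5.1264
ρ = 0.3864 / √(1.1364·5.1264) ≈ 0.1601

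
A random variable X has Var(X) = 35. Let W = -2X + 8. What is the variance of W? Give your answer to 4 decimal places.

140.0000

Var(-2X + 8) = (-2)²·Var(X) = 4·35 = 140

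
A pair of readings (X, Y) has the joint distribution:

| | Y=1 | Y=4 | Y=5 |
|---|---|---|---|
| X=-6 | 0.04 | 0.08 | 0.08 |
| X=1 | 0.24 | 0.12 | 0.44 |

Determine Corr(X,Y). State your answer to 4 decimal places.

-0.0350

E[X] = -0.4,  E[Y] = 3.68
E[XY] = -1.64
cov(X,Y) = E[XY] − E[X]E[Y] = -1.64 − (-0.4)(3.68) = -0.168
Var(X) = 7.84,  Var(Y) = 2.9376
ρ = -0.168 / √(7.84·2.9376) ≈ -0.0350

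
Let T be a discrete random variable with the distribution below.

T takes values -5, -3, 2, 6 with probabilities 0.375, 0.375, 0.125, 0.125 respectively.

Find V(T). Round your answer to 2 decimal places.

13.75

E[T] = (-5)(0.375) + (-3)(0.375) + (2)(0.125) + (6)(0.125) = -2
E[T²] = (-5)²(0.375) + (-3)²(0.375) + (2)²(0.125) + (6)²(0.125) = 17.75
V(T) = E[T²] − (E[T])² = 17.75 − (-2)² = 13.75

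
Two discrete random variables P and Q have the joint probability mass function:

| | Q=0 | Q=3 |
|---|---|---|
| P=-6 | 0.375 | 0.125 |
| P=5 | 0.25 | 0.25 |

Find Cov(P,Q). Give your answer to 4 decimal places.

2.0625

E[P] = -0.5,  E[Q] = 1.125
E[PQ] = 1.5
Cov(P,Q) = E[PQ] − E[P]E[Q] = 1.5 − (-0.5)(1.125) = 2.0625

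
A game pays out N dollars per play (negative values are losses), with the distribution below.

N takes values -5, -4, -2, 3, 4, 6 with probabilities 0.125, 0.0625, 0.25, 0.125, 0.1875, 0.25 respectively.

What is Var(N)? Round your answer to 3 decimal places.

16.688

E[N] = (-5)(0.125) + (-4)(0.0625) + (-2)(0.25) + (3)(0.125) + (4)(0.1875) + (6)(0.25) = 1.25
E[N²] = (-5)²(0.125) + (-4)²(0.0625) + (-2)²(0.25) + (3)²(0.125) + (4)²(0.1875) + (6)²(0.25) = 18.25
Var(N) = E[N²] − (E[N])² = 18.25 − (1.25)² = 16.6875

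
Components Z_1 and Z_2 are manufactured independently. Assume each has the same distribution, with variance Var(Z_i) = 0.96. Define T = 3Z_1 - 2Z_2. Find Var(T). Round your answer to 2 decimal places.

By independence, Var(T) = (3)²Var(Z_1) + (-2)²Var(Z_2)
= (3)²·0.96 + (-2)²·0.96 = 12.48

12.48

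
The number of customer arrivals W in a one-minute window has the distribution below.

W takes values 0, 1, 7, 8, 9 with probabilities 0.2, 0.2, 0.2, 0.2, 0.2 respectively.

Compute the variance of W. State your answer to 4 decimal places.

14.0000

E[W] = (0)(0.2) + (1)(0.2) + (7)(0.2) + (8)(0.2) + (9)(0.2) = 5
E[W²] = (0)²(0.2) + (1)²(0.2) + (7)²(0.2) + (8)²(0.2) + (9)²(0.2) = 39
V(W) = E[W²] − (E[W])² = 39 − (5)² = 14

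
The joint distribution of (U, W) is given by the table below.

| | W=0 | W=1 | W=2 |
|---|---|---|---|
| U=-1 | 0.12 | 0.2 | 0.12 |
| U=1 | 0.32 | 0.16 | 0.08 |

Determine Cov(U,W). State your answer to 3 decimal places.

E[U] = 0.12,  E[W] = 0.76
E[UW] = -0.12
Cov(U,W) = E[UW] − E[U]E[W] = -0.12 − (0.12)(0.76) = -0.2112

-0.211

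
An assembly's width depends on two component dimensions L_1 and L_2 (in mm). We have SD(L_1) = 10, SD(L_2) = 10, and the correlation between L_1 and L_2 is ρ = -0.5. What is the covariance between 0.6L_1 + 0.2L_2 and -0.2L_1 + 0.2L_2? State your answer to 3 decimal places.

Var(L_1) = (10)² = 100;  Var(L_2) = (10)² = 100
cov(L_1,L_2) = ρ·SD(L_1)·SD(L_2) = -0.5·10·10 = -50
cov(0.6L_1 + 0.2L_2, -0.2L_1 + 0.2L_2) = (0.6)(-0.2)Var(L_1) + (0.2)(0.2)Var(L_2) + [(0.6)(0.2) + (0.2)(-0.2)]cov(L_1,L_2)
= -0.12·100 + 0.04·100 + 0.08·-50 = -12

-12.000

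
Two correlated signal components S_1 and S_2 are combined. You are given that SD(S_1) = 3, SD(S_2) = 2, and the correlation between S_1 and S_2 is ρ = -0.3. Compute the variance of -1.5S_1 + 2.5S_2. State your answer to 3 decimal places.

58.750

Var(S_1) = (3)² = 9;  Var(S_2) = (2)² = 4
Cov(S_1,S_2) = ρ·SD(S_1)·SD(S_2) = -0.3·3·2 = -1.8
Var(-1.5S_1 + 2.5S_2) = (-1.5)²·Var(S_1) + (2.5)²·Var(S_2) + 2·(-1.5)·(2.5)·Cov(S_1,S_2)
= 2.25·9 + 6.25·4 + -7.5·-1.8 = 58.75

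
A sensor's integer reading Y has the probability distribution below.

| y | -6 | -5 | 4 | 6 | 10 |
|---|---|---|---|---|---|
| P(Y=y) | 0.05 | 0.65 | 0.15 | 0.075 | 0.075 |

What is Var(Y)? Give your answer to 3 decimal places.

E[Y] = (-6)(0.05) + (-5)(0.65) + (4)(0.15) + (6)(0.075) + (10)(0.075) = -1.75
E[Y²] = (-6)²(0.05) + (-5)²(0.65) + (4)²(0.15) + (6)²(0.075) + (10)²(0.075) = 30.65
Var(Y) = E[Y²] − (E[Y])² = 30.65 − (-1.75)² = 27.5875

27.588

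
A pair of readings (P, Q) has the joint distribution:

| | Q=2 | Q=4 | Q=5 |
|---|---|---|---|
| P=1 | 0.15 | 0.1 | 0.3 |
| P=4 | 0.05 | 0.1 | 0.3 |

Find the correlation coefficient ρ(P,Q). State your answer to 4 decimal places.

0.1896

E[P] = 2.35,  E[Q] = 4.2
E[PQ] = 10.2
cov(P,Q) = E[PQ] − E[P]E[Q] = 10.2 − (2.35)(4.2) = 0.33
var(P) = 2.2275,  var(Q) = 1.36
ρ = 0.33 / √(2.2275·1.36) ≈ 0.1896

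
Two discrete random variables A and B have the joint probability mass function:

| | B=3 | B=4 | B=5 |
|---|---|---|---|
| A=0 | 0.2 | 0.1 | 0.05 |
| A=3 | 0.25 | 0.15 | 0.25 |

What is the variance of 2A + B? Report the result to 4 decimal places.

E[A] = 1.95,  E[B] = 3.85,  E[AB] = 7.8
var(A) = 5.85 − (1.95)² = 2.0475;  var(B) = 15.55 − (3.85)² = 0.7275
Cov(A,B) = 7.8 − (1.95)(3.85) = 0.2925
var(2A + B) = (2)²·2.0475 + (1)²·0.7275 + 2·(2)·(1)·0.2925 = 10.0875

10.0875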